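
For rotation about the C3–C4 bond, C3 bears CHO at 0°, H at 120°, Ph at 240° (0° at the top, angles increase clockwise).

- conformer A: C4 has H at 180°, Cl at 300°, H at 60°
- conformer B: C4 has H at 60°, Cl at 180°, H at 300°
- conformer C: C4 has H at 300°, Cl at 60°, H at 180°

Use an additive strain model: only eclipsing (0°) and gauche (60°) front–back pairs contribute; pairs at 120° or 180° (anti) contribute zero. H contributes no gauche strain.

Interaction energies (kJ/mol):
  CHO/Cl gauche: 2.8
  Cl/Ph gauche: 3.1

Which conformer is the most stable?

A (staggered): CHO(0°)/Cl(300°) gauche 2.8; Ph(240°)/Cl(300°) gauche 3.1 → 5.9 kJ/mol.
B (staggered): Ph(240°)/Cl(180°) gauche 3.1 → 3.1 kJ/mol.
C (staggered): CHO(0°)/Cl(60°) gauche 2.8 → 2.8 kJ/mol.
C has the lowest total (2.8 kJ/mol).

C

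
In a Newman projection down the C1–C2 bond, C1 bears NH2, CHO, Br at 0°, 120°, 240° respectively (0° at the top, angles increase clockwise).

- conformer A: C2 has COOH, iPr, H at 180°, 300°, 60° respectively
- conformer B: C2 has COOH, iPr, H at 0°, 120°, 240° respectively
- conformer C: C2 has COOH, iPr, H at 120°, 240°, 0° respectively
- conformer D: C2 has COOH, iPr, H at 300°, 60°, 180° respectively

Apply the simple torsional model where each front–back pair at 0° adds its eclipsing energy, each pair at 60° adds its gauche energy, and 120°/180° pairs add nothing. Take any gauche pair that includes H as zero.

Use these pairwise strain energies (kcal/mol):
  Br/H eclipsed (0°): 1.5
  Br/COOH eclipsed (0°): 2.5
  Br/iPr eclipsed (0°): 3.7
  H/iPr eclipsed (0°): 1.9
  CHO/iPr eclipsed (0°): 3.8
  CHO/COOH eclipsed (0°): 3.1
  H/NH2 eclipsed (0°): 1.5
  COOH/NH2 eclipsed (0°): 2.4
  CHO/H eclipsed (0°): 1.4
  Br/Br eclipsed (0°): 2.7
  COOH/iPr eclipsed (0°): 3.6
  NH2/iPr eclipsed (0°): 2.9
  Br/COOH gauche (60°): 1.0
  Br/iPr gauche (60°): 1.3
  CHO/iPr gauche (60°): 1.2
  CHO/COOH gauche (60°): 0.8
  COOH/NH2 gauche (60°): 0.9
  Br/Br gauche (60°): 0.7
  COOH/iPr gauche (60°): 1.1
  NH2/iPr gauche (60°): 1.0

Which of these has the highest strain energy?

A (staggered): NH2–iPr gauche, CHO–COOH gauche, Br–COOH gauche, Br–iPr gauche; 1.0 + 0.8 + 1.0 + 1.3 = 4.1 kcal/mol.
B (eclipsed): NH2–COOH eclipsed, CHO–iPr eclipsed, Br–H eclipsed; 2.4 + 3.8 + 1.5 = 7.7 kcal/mol.
C (eclipsed): NH2–H eclipsed, CHO–COOH eclipsed, Br–iPr eclipsed; 1.5 + 3.1 + 3.7 = 8.3 kcal/mol.
D (staggered): NH2–COOH gauche, NH2–iPr gauche, CHO–iPr gauche, Br–COOH gauche; 0.9 + 1.0 + 1.2 + 1.0 = 4.1 kcal/mol.
C has the highest total (8.3 kcal/mol).

C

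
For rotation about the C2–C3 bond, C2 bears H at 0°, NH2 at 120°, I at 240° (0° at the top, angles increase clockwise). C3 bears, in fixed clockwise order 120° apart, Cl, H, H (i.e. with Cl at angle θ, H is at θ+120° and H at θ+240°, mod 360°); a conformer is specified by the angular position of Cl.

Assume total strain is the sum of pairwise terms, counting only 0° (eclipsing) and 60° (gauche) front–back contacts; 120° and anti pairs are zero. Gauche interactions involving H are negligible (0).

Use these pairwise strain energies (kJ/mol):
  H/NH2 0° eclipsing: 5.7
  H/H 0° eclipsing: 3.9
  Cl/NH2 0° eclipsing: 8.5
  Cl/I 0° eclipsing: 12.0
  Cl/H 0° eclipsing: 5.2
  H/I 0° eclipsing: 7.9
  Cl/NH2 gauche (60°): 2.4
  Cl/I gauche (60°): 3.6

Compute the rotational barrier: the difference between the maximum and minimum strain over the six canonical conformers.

19.2 kJ/mol

Cl at 0° (eclipsed): H(0°)/Cl(0°) eclipsed 5.2; NH2(120°)/H(120°) eclipsed 5.7; I(240°)/H(240°) eclipsed 7.9 → 18.8 kJ/mol.
Cl at 60° (staggered): NH2(120°)/Cl(60°) gauche 2.4 → 2.4 kJ/mol.
Cl at 120° (eclipsed): H(0°)/H(0°) eclipsed 3.9; NH2(120°)/Cl(120°) eclipsed 8.5; I(240°)/H(240°) eclipsed 7.9 → 20.3 kJ/mol.
Cl at 180° (staggered): NH2(120°)/Cl(180°) gauche 2.4; I(240°)/Cl(180°) gauche 3.6 → 6.0 kJ/mol.
Cl at 240° (eclipsed): H(0°)/H(0°) eclipsed 3.9; NH2(120°)/H(120°) eclipsed 5.7; I(240°)/Cl(240°) eclipsed 12.0 → 21.6 kJ/mol.
Cl at 300° (staggered): I(240°)/Cl(300°) gauche 3.6 → 3.6 kJ/mol.
Max at 240° (21.6 kJ/mol), min at 60° (2.4 kJ/mol); barrier = 19.2 kJ/mol.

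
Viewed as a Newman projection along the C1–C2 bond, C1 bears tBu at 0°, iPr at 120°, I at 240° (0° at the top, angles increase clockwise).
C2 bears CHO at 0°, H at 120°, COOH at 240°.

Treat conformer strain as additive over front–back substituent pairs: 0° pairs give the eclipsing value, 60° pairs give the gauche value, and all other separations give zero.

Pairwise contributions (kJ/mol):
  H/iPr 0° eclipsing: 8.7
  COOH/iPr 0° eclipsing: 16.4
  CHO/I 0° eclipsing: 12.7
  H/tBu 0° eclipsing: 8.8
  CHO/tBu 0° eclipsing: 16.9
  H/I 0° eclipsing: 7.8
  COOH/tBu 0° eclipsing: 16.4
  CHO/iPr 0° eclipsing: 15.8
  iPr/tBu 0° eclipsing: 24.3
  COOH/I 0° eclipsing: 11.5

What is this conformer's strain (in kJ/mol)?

37.1 kJ/mol

This conformer is eclipsed. tBu at 0° is eclipsed with CHO at 0° (16.9); iPr at 120° is eclipsed with H at 120° (8.7); I at 240° is eclipsed with COOH at 240° (11.5). Total 37.1 kJ/mol.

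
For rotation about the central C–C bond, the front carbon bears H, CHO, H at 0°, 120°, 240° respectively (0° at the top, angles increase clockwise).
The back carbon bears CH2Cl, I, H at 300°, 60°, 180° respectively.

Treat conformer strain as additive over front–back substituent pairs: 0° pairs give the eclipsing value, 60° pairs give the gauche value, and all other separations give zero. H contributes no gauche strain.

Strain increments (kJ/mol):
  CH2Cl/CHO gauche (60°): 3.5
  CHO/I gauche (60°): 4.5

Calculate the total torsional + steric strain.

4.5 kJ/mol

This conformer is staggered. CHO at 120° is gauche with I at 60° (4.5). Total 4.5 kJ/mol.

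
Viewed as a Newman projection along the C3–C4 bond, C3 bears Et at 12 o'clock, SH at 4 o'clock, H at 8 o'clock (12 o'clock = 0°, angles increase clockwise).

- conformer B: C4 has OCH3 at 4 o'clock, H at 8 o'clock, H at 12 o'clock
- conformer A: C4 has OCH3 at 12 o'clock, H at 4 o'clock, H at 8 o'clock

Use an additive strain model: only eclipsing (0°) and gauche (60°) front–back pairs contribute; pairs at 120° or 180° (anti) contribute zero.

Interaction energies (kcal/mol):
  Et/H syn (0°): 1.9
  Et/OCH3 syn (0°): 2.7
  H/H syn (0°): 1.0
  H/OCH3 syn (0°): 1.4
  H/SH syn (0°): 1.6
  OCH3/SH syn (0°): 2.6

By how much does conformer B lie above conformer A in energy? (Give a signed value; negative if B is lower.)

+0.2 kcal/mol

B (eclipsed): Et(0°)/H(0°) eclipsed 1.9; SH(120°)/OCH3(120°) eclipsed 2.6; H(240°)/H(240°) eclipsed 1.0 → 5.5 kcal/mol.
A (eclipsed): Et(0°)/OCH3(0°) eclipsed 2.7; SH(120°)/H(120°) eclipsed 1.6; H(240°)/H(240°) eclipsed 1.0 → 5.3 kcal/mol.
E(B) − E(A) = 5.5 − 5.3 = +0.2 kcal/mol.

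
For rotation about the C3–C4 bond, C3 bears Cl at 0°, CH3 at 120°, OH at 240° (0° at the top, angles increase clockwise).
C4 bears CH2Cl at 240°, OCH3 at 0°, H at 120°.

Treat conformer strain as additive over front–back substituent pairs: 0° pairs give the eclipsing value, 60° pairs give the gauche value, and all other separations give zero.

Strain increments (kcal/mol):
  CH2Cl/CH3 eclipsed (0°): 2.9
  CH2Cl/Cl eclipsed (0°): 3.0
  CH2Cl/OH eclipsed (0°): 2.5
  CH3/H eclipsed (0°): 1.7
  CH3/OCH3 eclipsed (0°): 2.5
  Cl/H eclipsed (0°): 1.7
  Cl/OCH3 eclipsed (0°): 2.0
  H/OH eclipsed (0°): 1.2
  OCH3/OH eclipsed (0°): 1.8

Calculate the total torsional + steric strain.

This conformer is eclipsed. Cl at 0° is eclipsed with OCH3 at 0° (2.0); CH3 at 120° is eclipsed with H at 120° (1.7); OH at 240° is eclipsed with CH2Cl at 240° (2.5). Total 6.2 kcal/mol.

6.2 kcal/mol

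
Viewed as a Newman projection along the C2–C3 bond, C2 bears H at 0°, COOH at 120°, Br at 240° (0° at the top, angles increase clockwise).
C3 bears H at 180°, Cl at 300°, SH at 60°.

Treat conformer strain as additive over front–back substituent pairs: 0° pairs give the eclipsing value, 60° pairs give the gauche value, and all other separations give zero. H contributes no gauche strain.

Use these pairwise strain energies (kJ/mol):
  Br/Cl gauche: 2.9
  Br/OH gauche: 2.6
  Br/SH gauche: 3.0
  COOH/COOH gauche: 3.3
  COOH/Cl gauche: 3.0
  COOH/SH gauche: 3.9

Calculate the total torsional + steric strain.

6.8 kJ/mol

This conformer (staggered): COOH–SH gauche, Br–Cl gauche; 3.9 + 2.9 = 6.8 kJ/mol.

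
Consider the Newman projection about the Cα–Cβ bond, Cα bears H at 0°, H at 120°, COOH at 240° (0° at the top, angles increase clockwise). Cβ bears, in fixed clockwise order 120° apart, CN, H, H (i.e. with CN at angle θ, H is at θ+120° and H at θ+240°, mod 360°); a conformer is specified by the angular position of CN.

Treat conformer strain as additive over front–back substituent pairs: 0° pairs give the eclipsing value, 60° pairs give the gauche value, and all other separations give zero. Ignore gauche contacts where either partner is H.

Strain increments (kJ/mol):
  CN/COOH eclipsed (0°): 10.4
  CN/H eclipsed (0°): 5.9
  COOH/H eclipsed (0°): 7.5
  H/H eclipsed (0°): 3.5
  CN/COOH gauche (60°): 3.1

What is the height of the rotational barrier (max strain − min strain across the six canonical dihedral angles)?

CN at 0° (eclipsed): H–CN eclipsed, H–H eclipsed, COOH–H eclipsed; 5.9 + 3.5 + 7.5 = 16.9 kJ/mol.
CN at 60° (staggered): no non-H gauche contacts → 0.0 kJ/mol.
CN at 120° (eclipsed): H–H eclipsed, H–CN eclipsed, COOH–H eclipsed; 3.5 + 5.9 + 7.5 = 16.9 kJ/mol.
CN at 180° (staggered): COOH–CN gauche; 3.1 = 3.1 kJ/mol.
CN at 240° (eclipsed): H–H eclipsed, H–H eclipsed, COOH–CN eclipsed; 3.5 + 3.5 + 10.4 = 17.4 kJ/mol.
CN at 300° (staggered): COOH–CN gauche; 3.1 = 3.1 kJ/mol.
Max at 240° (17.4 kJ/mol), min at 60° (0.0 kJ/mol); barrier = 17.4 kJ/mol.

17.4 kJ/mol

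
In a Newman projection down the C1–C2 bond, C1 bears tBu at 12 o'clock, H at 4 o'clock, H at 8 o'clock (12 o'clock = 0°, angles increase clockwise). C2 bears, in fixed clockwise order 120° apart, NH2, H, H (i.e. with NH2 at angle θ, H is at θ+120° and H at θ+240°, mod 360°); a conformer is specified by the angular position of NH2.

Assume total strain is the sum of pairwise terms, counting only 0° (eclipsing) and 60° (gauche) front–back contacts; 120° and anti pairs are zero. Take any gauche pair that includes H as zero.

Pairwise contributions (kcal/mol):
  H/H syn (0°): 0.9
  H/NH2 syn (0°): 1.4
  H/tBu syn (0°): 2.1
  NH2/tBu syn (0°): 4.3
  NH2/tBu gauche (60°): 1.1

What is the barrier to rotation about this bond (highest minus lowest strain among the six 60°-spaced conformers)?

NH2 at 0° (eclipsed): tBu(0°)/NH2(0°) eclipsed 4.3; H(120°)/H(120°) eclipsed 0.9; H(240°)/H(240°) eclipsed 0.9 → 6.1 kcal/mol.
NH2 at 60° (staggered): tBu(0°)/NH2(60°) gauche 1.1 → 1.1 kcal/mol.
NH2 at 120° (eclipsed): tBu(0°)/H(0°) eclipsed 2.1; H(120°)/NH2(120°) eclipsed 1.4; H(240°)/H(240°) eclipsed 0.9 → 4.4 kcal/mol.
NH2 at 180° (staggered): no non-H gauche contacts → 0.0 kcal/mol.
NH2 at 240° (eclipsed): tBu(0°)/H(0°) eclipsed 2.1; H(120°)/H(120°) eclipsed 0.9; H(240°)/NH2(240°) eclipsed 1.4 → 4.4 kcal/mol.
NH2 at 300° (staggered): tBu(0°)/NH2(300°) gauche 1.1 → 1.1 kcal/mol.
Max at 0° (6.1 kcal/mol), min at 180° (0.0 kcal/mol); barrier = 6.1 kcal/mol.

6.1 kcal/mol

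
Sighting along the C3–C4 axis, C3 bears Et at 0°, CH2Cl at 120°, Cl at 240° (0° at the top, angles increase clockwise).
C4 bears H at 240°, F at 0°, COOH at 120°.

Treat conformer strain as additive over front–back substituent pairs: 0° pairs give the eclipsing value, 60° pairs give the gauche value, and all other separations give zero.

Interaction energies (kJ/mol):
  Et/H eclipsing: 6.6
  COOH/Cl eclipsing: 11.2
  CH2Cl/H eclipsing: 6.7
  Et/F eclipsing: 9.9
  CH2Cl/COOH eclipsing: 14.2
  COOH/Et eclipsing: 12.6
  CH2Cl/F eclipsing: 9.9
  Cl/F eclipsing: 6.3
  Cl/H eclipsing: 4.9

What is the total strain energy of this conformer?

29.0 kJ/mol

This conformer (eclipsed): Et–F eclipsed, CH2Cl–COOH eclipsed, Cl–H eclipsed; 9.9 + 14.2 + 4.9 = 29.0 kJ/mol.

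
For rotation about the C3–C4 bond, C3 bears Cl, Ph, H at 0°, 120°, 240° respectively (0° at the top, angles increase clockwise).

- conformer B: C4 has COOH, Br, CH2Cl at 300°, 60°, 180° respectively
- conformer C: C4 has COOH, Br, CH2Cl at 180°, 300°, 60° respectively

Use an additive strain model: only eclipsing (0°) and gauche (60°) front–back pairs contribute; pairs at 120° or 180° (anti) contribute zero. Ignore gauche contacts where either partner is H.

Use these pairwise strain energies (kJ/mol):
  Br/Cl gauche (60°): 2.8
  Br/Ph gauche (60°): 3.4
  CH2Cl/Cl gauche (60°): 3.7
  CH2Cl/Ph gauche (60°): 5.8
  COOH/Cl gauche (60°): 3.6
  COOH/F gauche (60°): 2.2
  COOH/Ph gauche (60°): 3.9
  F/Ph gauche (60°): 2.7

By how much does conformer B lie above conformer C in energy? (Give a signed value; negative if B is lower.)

B (staggered): Cl(0°)/COOH(300°) gauche 3.6; Cl(0°)/Br(60°) gauche 2.8; Ph(120°)/Br(60°) gauche 3.4; Ph(120°)/CH2Cl(180°) gauche 5.8 → 15.6 kJ/mol.
C (staggered): Cl(0°)/Br(300°) gauche 2.8; Cl(0°)/CH2Cl(60°) gauche 3.7; Ph(120°)/COOH(180°) gauche 3.9; Ph(120°)/CH2Cl(60°) gauche 5.8 → 16.2 kJ/mol.
E(B) − E(C) = 15.6 − 16.2 = -0.6 kJ/mol.

-0.6 kJ/mol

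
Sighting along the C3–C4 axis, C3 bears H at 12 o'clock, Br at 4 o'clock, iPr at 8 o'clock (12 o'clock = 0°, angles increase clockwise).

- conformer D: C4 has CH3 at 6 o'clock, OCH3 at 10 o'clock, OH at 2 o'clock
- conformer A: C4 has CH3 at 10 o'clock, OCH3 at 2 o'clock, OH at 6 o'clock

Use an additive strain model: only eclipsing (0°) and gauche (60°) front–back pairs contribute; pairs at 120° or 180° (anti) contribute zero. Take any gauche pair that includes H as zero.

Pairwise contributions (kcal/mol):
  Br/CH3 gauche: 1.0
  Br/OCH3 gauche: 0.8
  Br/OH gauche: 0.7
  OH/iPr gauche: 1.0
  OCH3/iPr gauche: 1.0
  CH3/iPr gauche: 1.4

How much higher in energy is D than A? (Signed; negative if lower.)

D (staggered): Br(120°)/CH3(180°) gauche 1.0; Br(120°)/OH(60°) gauche 0.7; iPr(240°)/CH3(180°) gauche 1.4; iPr(240°)/OCH3(300°) gauche 1.0 → 4.1 kcal/mol.
A (staggered): Br(120°)/OCH3(60°) gauche 0.8; Br(120°)/OH(180°) gauche 0.7; iPr(240°)/CH3(300°) gauche 1.4; iPr(240°)/OH(180°) gauche 1.0 → 3.9 kcal/mol.
E(D) − E(A) = 4.1 − 3.9 = +0.2 kcal/mol.

+0.2 kcal/mol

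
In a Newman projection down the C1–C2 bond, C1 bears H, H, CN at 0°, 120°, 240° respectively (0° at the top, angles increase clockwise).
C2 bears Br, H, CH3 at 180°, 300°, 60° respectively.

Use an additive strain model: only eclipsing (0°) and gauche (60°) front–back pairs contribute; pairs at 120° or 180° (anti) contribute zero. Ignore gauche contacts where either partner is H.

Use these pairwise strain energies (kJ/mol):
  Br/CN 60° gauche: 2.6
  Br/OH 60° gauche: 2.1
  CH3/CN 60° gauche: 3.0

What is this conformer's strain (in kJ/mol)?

2.6 kJ/mol

This conformer (staggered): CN–Br gauche; 2.6 = 2.6 kJ/mol.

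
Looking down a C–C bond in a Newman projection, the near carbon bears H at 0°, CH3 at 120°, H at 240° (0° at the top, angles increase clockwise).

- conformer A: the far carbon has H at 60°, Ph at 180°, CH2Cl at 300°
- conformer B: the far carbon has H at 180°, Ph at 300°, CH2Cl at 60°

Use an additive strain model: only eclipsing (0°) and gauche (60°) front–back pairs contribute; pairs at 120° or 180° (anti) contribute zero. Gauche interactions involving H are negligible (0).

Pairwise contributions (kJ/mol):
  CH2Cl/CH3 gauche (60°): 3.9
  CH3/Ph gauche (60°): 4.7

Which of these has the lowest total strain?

B

A (staggered): CH3–Ph gauche; 4.7 = 4.7 kJ/mol.
B (staggered): CH3–CH2Cl gauche; 3.9 = 3.9 kJ/mol.
B has the lowest total (3.9 kJ/mol).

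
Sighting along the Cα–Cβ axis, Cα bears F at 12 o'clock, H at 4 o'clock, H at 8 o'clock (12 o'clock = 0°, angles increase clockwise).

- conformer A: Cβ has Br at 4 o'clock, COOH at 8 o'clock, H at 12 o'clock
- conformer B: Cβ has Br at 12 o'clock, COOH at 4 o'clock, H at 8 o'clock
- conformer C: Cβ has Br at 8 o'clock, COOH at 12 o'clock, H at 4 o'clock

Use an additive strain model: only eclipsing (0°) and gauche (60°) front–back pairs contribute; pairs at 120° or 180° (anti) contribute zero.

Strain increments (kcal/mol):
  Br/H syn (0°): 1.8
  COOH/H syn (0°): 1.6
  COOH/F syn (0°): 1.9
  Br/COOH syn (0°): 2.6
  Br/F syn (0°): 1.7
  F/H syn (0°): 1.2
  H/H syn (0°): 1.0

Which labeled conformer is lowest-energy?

B

A (eclipsed): F(0°)/H(0°) eclipsed 1.2; H(120°)/Br(120°) eclipsed 1.8; H(240°)/COOH(240°) eclipsed 1.6 → 4.6 kcal/mol.
B (eclipsed): F(0°)/Br(0°) eclipsed 1.7; H(120°)/COOH(120°) eclipsed 1.6; H(240°)/H(240°) eclipsed 1.0 → 4.3 kcal/mol.
C (eclipsed): F(0°)/COOH(0°) eclipsed 1.9; H(120°)/H(120°) eclipsed 1.0; H(240°)/Br(240°) eclipsed 1.8 → 4.7 kcal/mol.
B has the lowest total (4.3 kcal/mol).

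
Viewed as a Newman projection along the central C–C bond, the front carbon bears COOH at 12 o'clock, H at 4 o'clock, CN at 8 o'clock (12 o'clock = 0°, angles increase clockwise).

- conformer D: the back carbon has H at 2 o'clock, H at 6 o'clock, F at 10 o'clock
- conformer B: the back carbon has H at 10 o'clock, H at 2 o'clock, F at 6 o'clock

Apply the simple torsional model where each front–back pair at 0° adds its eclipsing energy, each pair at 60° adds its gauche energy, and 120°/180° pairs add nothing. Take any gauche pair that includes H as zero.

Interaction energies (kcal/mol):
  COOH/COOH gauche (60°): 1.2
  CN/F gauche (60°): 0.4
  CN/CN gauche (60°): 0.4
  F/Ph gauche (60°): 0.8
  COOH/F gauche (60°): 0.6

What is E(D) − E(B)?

D (staggered): COOH(0°)/F(300°) gauche 0.6; CN(240°)/F(300°) gauche 0.4 → 1.0 kcal/mol.
B (staggered): CN(240°)/F(180°) gauche 0.4 → 0.4 kcal/mol.
E(D) − E(B) = 1.0 − 0.4 = +0.6 kcal/mol.

+0.6 kcal/mol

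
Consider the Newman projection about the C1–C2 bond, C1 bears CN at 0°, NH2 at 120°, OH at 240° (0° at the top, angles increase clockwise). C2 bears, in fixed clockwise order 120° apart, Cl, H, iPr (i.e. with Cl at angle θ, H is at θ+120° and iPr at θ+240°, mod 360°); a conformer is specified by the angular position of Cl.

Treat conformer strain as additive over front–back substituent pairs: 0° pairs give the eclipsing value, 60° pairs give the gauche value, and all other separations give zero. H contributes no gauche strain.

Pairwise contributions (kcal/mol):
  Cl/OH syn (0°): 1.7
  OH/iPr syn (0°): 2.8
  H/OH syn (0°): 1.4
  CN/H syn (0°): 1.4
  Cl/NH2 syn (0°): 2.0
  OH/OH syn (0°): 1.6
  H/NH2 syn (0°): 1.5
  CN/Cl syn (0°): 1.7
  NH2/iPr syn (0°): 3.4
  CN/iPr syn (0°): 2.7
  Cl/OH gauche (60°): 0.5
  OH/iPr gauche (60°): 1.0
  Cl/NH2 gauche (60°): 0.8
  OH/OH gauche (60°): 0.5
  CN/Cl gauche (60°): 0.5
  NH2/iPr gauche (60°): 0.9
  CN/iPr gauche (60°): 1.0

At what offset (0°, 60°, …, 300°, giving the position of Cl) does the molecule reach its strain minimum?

Cl at 0° (eclipsed): CN(0°)/Cl(0°) eclipsed 1.7; NH2(120°)/H(120°) eclipsed 1.5; OH(240°)/iPr(240°) eclipsed 2.8 → 6.0 kcal/mol.
Cl at 60° (staggered): CN(0°)/Cl(60°) gauche 0.5; CN(0°)/iPr(300°) gauche 1.0; NH2(120°)/Cl(60°) gauche 0.8; OH(240°)/iPr(300°) gauche 1.0 → 3.3 kcal/mol.
Cl at 120° (eclipsed): CN(0°)/iPr(0°) eclipsed 2.7; NH2(120°)/Cl(120°) eclipsed 2.0; OH(240°)/H(240°) eclipsed 1.4 → 6.1 kcal/mol.
Cl at 180° (staggered): CN(0°)/iPr(60°) gauche 1.0; NH2(120°)/Cl(180°) gauche 0.8; NH2(120°)/iPr(60°) gauche 0.9; OH(240°)/Cl(180°) gauche 0.5 → 3.2 kcal/mol.
Cl at 240° (eclipsed): CN(0°)/H(0°) eclipsed 1.4; NH2(120°)/iPr(120°) eclipsed 3.4; OH(240°)/Cl(240°) eclipsed 1.7 → 6.5 kcal/mol.
Cl at 300° (staggered): CN(0°)/Cl(300°) gauche 0.5; NH2(120°)/iPr(180°) gauche 0.9; OH(240°)/Cl(300°) gauche 0.5; OH(240°)/iPr(180°) gauche 1.0 → 2.9 kcal/mol.
The minimum (2.9 kcal/mol) occurs with Cl at 300°.

300°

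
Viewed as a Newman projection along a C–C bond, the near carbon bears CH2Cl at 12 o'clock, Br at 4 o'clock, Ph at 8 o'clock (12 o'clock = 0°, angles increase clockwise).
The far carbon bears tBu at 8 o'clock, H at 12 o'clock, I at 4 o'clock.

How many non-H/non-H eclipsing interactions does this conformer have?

Non-H eclipsing pairs: Br(120°)/I(120°); Ph(240°)/tBu(240°) — 2 interactions.

2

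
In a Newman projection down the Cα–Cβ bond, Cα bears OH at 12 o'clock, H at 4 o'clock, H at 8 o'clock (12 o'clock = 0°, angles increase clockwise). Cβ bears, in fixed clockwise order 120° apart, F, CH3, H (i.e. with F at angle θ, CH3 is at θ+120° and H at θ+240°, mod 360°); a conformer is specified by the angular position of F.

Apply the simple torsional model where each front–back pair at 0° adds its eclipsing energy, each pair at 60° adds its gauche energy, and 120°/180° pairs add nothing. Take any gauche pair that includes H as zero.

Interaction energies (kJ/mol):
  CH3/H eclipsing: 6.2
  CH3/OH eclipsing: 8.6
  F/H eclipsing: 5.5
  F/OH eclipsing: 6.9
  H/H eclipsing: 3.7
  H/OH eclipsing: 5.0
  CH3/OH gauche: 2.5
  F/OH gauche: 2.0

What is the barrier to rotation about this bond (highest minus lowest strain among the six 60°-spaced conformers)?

F at 0° (eclipsed): OH(0°)/F(0°) eclipsed 6.9; H(120°)/CH3(120°) eclipsed 6.2; H(240°)/H(240°) eclipsed 3.7 → 16.8 kJ/mol.
F at 60° (staggered): OH(0°)/F(60°) gauche 2.0 → 2.0 kJ/mol.
F at 120° (eclipsed): OH(0°)/H(0°) eclipsed 5.0; H(120°)/F(120°) eclipsed 5.5; H(240°)/CH3(240°) eclipsed 6.2 → 16.7 kJ/mol.
F at 180° (staggered): OH(0°)/CH3(300°) gauche 2.5 → 2.5 kJ/mol.
F at 240° (eclipsed): OH(0°)/CH3(0°) eclipsed 8.6; H(120°)/H(120°) eclipsed 3.7; H(240°)/F(240°) eclipsed 5.5 → 17.8 kJ/mol.
F at 300° (staggered): OH(0°)/F(300°) gauche 2.0; OH(0°)/CH3(60°) gauche 2.5 → 4.5 kJ/mol.
Max at 240° (17.8 kJ/mol), min at 60° (2.0 kJ/mol); barrier = 15.8 kJ/mol.

15.8 kJ/mol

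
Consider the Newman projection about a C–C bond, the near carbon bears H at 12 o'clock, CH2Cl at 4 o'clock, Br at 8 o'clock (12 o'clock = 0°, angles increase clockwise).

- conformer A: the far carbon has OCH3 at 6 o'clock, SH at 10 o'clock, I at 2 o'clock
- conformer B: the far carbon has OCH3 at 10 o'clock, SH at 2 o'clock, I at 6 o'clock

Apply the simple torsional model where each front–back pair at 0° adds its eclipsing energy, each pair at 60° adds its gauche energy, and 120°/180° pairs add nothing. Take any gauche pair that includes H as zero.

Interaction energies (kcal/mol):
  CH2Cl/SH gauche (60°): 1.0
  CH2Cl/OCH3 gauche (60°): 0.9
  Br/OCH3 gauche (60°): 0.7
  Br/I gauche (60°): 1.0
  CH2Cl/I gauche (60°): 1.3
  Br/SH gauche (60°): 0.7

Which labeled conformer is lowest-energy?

A is staggered. CH2Cl at 120° is gauche with OCH3 at 180° (0.9); CH2Cl at 120° is gauche with I at 60° (1.3); Br at 240° is gauche with OCH3 at 180° (0.7); Br at 240° is gauche with SH at 300° (0.7). Total 3.6 kcal/mol.
B is staggered. CH2Cl at 120° is gauche with SH at 60° (1.0); CH2Cl at 120° is gauche with I at 180° (1.3); Br at 240° is gauche with OCH3 at 300° (0.7); Br at 240° is gauche with I at 180° (1.0). Total 4.0 kcal/mol.
A has the lowest total (3.6 kcal/mol).

A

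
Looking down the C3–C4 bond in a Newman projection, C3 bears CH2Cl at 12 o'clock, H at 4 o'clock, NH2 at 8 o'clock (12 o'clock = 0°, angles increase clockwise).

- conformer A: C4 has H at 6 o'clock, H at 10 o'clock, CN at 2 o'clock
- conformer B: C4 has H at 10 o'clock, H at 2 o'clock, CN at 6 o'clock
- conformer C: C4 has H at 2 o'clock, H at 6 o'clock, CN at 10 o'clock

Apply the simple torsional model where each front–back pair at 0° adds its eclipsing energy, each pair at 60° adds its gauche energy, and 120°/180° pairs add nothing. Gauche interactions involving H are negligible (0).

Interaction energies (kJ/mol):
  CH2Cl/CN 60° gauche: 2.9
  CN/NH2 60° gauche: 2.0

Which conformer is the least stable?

C

A (staggered): CH2Cl–CN gauche; 2.9 = 2.9 kJ/mol.
B (staggered): NH2–CN gauche; 2.0 = 2.0 kJ/mol.
C (staggered): CH2Cl–CN gauche, NH2–CN gauche; 2.9 + 2.0 = 4.9 kJ/mol.
C has the highest total (4.9 kJ/mol).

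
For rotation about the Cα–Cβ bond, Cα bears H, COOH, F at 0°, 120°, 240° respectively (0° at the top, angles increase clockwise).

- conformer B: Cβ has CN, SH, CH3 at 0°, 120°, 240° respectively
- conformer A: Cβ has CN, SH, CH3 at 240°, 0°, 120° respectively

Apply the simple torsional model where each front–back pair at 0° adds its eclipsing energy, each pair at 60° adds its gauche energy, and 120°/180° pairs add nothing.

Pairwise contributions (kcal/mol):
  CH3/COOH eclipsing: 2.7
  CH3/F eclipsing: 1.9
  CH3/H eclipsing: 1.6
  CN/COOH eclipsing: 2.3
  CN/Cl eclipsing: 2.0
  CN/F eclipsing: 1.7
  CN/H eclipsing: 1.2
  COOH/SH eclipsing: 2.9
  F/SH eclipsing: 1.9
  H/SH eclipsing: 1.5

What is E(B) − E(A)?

B is eclipsed. H at 0° is eclipsed with CN at 0° (1.2); COOH at 120° is eclipsed with SH at 120° (2.9); F at 240° is eclipsed with CH3 at 240° (1.9). Total 6.0 kcal/mol.
A is eclipsed. H at 0° is eclipsed with SH at 0° (1.5); COOH at 120° is eclipsed with CH3 at 120° (2.7); F at 240° is eclipsed with CN at 240° (1.7). Total 5.9 kcal/mol.
E(B) − E(A) = 6.0 − 5.9 = +0.1 kcal/mol.

+0.1 kcal/mol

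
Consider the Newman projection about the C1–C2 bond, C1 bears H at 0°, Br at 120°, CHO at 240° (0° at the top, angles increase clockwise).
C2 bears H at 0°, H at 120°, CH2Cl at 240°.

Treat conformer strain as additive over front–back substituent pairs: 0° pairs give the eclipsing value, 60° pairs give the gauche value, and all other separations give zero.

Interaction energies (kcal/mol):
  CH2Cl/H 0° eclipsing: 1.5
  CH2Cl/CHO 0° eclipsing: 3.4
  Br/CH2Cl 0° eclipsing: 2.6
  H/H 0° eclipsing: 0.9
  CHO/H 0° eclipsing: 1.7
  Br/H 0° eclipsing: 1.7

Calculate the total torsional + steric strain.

6.0 kcal/mol

This conformer (eclipsed): H(0°)/H(0°) eclipsed 0.9; Br(120°)/H(120°) eclipsed 1.7; CHO(240°)/CH2Cl(240°) eclipsed 3.4 → 6.0 kcal/mol.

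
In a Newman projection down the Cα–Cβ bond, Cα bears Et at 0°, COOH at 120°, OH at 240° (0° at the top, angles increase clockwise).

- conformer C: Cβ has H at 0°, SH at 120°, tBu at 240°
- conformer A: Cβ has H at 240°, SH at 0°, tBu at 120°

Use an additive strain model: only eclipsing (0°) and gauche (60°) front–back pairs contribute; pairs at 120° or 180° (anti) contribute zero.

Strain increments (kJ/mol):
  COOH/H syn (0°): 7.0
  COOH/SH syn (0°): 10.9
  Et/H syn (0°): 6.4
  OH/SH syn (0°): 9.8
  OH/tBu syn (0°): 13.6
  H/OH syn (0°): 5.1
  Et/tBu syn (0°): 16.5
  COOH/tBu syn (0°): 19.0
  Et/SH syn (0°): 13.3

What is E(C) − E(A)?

-6.5 kJ/mol

C is eclipsed. Et at 0° is eclipsed with H at 0° (6.4); COOH at 120° is eclipsed with SH at 120° (10.9); OH at 240° is eclipsed with tBu at 240° (13.6). Total 30.9 kJ/mol.
A is eclipsed. Et at 0° is eclipsed with SH at 0° (13.3); COOH at 120° is eclipsed with tBu at 120° (19.0); OH at 240° is eclipsed with H at 240° (5.1). Total 37.4 kJ/mol.
E(C) − E(A) = 30.9 − 37.4 = -6.5 kJ/mol.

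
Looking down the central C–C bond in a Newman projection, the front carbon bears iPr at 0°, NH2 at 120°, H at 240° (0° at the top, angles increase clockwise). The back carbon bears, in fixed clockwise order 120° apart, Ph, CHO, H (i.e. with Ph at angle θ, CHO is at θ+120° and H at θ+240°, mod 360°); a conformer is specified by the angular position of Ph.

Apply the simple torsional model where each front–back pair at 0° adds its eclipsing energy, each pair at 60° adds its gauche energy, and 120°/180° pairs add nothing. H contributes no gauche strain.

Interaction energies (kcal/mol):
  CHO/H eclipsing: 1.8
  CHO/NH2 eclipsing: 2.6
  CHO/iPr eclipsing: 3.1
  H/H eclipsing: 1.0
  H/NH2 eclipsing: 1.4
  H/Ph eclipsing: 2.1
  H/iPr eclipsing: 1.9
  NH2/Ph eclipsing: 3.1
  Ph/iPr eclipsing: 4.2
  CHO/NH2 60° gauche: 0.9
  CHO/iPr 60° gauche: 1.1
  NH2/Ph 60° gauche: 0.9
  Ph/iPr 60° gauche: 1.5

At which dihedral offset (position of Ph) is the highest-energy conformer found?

0°

Ph at 0° (eclipsed): iPr–Ph eclipsed, NH2–CHO eclipsed, H–H eclipsed; 4.2 + 2.6 + 1.0 = 7.8 kcal/mol.
Ph at 60° (staggered): iPr–Ph gauche, NH2–Ph gauche, NH2–CHO gauche; 1.5 + 0.9 + 0.9 = 3.3 kcal/mol.
Ph at 120° (eclipsed): iPr–H eclipsed, NH2–Ph eclipsed, H–CHO eclipsed; 1.9 + 3.1 + 1.8 = 6.8 kcal/mol.
Ph at 180° (staggered): iPr–CHO gauche, NH2–Ph gauche; 1.1 + 0.9 = 2.0 kcal/mol.
Ph at 240° (eclipsed): iPr–CHO eclipsed, NH2–H eclipsed, H–Ph eclipsed; 3.1 + 1.4 + 2.1 = 6.6 kcal/mol.
Ph at 300° (staggered): iPr–Ph gauche, iPr–CHO gauche, NH2–CHO gauche; 1.5 + 1.1 + 0.9 = 3.5 kcal/mol.
The maximum (7.8 kcal/mol) occurs with Ph at 0°.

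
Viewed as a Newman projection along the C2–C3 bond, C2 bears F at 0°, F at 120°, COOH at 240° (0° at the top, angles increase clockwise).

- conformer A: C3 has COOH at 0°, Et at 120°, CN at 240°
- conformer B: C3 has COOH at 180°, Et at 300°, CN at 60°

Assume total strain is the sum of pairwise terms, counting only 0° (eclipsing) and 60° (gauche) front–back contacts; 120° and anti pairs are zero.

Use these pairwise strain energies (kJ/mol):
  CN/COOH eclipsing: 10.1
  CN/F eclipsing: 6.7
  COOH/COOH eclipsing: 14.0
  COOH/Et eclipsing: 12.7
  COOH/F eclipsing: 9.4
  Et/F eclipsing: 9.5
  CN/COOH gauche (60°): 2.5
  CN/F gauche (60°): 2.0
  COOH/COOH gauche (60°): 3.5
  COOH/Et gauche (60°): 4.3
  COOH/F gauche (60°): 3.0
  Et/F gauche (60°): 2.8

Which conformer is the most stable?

A is eclipsed. F at 0° is eclipsed with COOH at 0° (9.4); F at 120° is eclipsed with Et at 120° (9.5); COOH at 240° is eclipsed with CN at 240° (10.1). Total 29.0 kJ/mol.
B is staggered. F at 0° is gauche with Et at 300° (2.8); F at 0° is gauche with CN at 60° (2.0); F at 120° is gauche with COOH at 180° (3.0); F at 120° is gauche with CN at 60° (2.0); COOH at 240° is gauche with COOH at 180° (3.5); COOH at 240° is gauche with Et at 300° (4.3). Total 17.6 kJ/mol.
B has the lowest total (17.6 kJ/mol).

B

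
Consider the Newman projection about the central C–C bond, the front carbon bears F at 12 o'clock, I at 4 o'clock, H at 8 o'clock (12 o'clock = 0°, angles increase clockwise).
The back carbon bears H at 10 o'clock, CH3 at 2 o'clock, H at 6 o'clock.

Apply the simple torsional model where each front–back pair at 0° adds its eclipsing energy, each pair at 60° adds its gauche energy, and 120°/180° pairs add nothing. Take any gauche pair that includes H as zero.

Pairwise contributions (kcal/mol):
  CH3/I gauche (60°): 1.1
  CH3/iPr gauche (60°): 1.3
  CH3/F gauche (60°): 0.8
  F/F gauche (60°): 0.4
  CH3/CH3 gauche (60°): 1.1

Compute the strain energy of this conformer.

1.9 kcal/mol

This conformer is staggered. F at 0° is gauche with CH3 at 60° (0.8); I at 120° is gauche with CH3 at 60° (1.1). Total 1.9 kcal/mol.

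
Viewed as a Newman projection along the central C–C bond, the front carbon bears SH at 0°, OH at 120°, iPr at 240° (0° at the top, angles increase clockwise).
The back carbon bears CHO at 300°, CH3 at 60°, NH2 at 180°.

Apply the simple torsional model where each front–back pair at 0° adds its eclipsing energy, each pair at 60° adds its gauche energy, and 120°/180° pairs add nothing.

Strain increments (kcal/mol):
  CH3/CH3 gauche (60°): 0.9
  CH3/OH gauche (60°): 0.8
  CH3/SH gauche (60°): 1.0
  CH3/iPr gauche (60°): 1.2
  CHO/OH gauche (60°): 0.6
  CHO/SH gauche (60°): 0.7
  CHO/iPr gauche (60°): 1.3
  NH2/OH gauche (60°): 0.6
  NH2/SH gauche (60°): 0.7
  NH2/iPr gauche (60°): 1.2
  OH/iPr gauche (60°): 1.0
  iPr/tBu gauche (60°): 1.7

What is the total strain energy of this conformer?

5.6 kcal/mol

This conformer (staggered): SH(0°)/CHO(300°) gauche 0.7; SH(0°)/CH3(60°) gauche 1.0; OH(120°)/CH3(60°) gauche 0.8; OH(120°)/NH2(180°) gauche 0.6; iPr(240°)/CHO(300°) gauche 1.3; iPr(240°)/NH2(180°) gauche 1.2 → 5.6 kcal/mol.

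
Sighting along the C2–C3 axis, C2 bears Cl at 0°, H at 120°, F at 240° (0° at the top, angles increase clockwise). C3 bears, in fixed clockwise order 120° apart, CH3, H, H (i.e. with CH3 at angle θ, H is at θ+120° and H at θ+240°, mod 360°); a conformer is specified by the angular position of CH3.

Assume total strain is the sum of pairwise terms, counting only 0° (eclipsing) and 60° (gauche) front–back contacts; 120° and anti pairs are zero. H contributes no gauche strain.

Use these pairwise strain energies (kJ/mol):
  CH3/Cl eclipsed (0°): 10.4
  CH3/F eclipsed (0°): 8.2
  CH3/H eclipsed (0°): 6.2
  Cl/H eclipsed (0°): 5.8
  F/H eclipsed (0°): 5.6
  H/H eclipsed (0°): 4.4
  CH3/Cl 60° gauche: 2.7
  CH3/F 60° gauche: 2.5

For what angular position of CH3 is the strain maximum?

0°

CH3 at 0° (eclipsed): Cl(0°)/CH3(0°) eclipsed 10.4; H(120°)/H(120°) eclipsed 4.4; F(240°)/H(240°) eclipsed 5.6 → 20.4 kJ/mol.
CH3 at 60° (staggered): Cl(0°)/CH3(60°) gauche 2.7 → 2.7 kJ/mol.
CH3 at 120° (eclipsed): Cl(0°)/H(0°) eclipsed 5.8; H(120°)/CH3(120°) eclipsed 6.2; F(240°)/H(240°) eclipsed 5.6 → 17.6 kJ/mol.
CH3 at 180° (staggered): F(240°)/CH3(180°) gauche 2.5 → 2.5 kJ/mol.
CH3 at 240° (eclipsed): Cl(0°)/H(0°) eclipsed 5.8; H(120°)/H(120°) eclipsed 4.4; F(240°)/CH3(240°) eclipsed 8.2 → 18.4 kJ/mol.
CH3 at 300° (staggered): Cl(0°)/CH3(300°) gauche 2.7; F(240°)/CH3(300°) gauche 2.5 → 5.2 kJ/mol.
The maximum (20.4 kJ/mol) occurs with CH3 at 0°.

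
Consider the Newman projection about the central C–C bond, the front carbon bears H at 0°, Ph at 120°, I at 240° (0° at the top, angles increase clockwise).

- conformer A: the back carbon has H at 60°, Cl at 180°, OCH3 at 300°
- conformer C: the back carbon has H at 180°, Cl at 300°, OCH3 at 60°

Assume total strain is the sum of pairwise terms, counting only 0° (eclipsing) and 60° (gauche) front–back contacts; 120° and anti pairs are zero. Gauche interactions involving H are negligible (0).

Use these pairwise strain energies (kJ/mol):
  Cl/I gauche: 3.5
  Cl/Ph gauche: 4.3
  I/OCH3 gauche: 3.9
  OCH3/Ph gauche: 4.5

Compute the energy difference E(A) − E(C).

+3.7 kJ/mol

A (staggered): Ph–Cl gauche, I–Cl gauche, I–OCH3 gauche; 4.3 + 3.5 + 3.9 = 11.7 kJ/mol.
C (staggered): Ph–OCH3 gauche, I–Cl gauche; 4.5 + 3.5 = 8.0 kJ/mol.
E(A) − E(C) = 11.7 − 8.0 = +3.7 kJ/mol.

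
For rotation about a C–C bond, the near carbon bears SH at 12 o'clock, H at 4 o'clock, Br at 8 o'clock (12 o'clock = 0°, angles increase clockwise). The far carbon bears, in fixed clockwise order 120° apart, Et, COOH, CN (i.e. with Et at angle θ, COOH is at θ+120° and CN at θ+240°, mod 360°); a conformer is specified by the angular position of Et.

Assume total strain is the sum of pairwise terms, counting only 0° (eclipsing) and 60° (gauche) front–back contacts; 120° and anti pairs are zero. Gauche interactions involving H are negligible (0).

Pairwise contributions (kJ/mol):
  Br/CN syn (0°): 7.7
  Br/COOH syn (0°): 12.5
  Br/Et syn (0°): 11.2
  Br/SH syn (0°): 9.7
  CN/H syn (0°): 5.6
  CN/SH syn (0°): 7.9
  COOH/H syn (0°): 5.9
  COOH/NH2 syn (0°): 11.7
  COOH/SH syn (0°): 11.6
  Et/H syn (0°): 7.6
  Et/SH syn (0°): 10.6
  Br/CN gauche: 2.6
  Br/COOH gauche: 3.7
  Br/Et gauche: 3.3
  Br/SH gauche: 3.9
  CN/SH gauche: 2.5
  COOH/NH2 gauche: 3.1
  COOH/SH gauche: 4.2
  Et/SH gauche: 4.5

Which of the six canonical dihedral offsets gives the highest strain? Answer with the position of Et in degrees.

240°

Et at 0° (eclipsed): SH(0°)/Et(0°) eclipsed 10.6; H(120°)/COOH(120°) eclipsed 5.9; Br(240°)/CN(240°) eclipsed 7.7 → 24.2 kJ/mol.
Et at 60° (staggered): SH(0°)/Et(60°) gauche 4.5; SH(0°)/CN(300°) gauche 2.5; Br(240°)/COOH(180°) gauche 3.7; Br(240°)/CN(300°) gauche 2.6 → 13.3 kJ/mol.
Et at 120° (eclipsed): SH(0°)/CN(0°) eclipsed 7.9; H(120°)/Et(120°) eclipsed 7.6; Br(240°)/COOH(240°) eclipsed 12.5 → 28.0 kJ/mol.
Et at 180° (staggered): SH(0°)/COOH(300°) gauche 4.2; SH(0°)/CN(60°) gauche 2.5; Br(240°)/Et(180°) gauche 3.3; Br(240°)/COOH(300°) gauche 3.7 → 13.7 kJ/mol.
Et at 240° (eclipsed): SH(0°)/COOH(0°) eclipsed 11.6; H(120°)/CN(120°) eclipsed 5.6; Br(240°)/Et(240°) eclipsed 11.2 → 28.4 kJ/mol.
Et at 300° (staggered): SH(0°)/Et(300°) gauche 4.5; SH(0°)/COOH(60°) gauche 4.2; Br(240°)/Et(300°) gauche 3.3; Br(240°)/CN(180°) gauche 2.6 → 14.6 kJ/mol.
The maximum (28.4 kJ/mol) occurs with Et at 240°.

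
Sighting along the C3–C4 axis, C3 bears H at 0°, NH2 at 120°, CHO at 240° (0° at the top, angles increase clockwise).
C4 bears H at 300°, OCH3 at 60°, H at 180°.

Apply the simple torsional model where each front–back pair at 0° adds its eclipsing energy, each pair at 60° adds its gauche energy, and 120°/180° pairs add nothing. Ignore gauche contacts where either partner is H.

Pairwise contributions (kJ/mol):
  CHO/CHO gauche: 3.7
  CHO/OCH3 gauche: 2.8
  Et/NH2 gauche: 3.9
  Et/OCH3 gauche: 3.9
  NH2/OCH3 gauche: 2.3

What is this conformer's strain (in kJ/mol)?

2.3 kJ/mol

This conformer (staggered): NH2–OCH3 gauche; 2.3 = 2.3 kJ/mol.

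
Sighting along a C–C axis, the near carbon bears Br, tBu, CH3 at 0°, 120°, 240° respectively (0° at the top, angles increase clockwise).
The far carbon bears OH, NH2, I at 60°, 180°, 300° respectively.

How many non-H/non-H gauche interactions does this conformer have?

Non-H gauche pairs: Br(0°)/OH(60°); Br(0°)/I(300°); tBu(120°)/OH(60°); tBu(120°)/NH2(180°); CH3(240°)/NH2(180°); CH3(240°)/I(300°) — 6 interactions.

6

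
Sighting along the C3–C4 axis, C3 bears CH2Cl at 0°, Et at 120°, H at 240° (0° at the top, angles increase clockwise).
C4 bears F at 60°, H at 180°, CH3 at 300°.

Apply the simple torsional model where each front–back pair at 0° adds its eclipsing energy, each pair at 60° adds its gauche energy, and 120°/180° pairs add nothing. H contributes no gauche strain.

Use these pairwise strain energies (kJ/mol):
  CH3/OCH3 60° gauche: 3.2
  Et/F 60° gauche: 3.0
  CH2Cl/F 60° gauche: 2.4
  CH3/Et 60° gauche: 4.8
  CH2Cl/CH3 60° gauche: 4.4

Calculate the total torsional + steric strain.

9.8 kJ/mol

This conformer (staggered): CH2Cl(0°)/F(60°) gauche 2.4; CH2Cl(0°)/CH3(300°) gauche 4.4; Et(120°)/F(60°) gauche 3.0 → 9.8 kJ/mol.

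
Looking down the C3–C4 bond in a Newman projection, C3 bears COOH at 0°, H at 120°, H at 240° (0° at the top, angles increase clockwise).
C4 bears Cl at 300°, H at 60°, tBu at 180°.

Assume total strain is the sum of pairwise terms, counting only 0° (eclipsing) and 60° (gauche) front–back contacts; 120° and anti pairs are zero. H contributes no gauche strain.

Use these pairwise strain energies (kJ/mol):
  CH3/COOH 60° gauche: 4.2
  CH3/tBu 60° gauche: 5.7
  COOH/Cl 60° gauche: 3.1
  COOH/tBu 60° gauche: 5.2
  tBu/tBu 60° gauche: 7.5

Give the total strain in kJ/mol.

This conformer (staggered): COOH(0°)/Cl(300°) gauche 3.1 → 3.1 kJ/mol.

3.1 kJ/mol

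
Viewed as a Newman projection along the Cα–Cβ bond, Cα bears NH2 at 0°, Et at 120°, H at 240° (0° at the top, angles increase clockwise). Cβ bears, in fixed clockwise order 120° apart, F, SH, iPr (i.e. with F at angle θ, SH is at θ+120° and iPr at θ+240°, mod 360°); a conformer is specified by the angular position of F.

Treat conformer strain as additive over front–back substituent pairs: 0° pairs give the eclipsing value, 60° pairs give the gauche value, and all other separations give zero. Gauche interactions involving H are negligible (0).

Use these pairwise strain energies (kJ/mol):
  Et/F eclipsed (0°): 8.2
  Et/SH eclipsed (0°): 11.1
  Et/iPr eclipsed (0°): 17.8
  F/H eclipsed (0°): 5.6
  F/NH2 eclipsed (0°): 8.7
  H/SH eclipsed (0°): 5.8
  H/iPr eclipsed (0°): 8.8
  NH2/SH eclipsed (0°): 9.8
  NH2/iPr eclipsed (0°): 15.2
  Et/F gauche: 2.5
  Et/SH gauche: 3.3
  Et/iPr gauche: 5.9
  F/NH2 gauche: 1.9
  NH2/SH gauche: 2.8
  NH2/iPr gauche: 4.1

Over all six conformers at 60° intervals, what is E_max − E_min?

F at 0° (eclipsed): NH2(0°)/F(0°) eclipsed 8.7; Et(120°)/SH(120°) eclipsed 11.1; H(240°)/iPr(240°) eclipsed 8.8 → 28.6 kJ/mol.
F at 60° (staggered): NH2(0°)/F(60°) gauche 1.9; NH2(0°)/iPr(300°) gauche 4.1; Et(120°)/F(60°) gauche 2.5; Et(120°)/SH(180°) gauche 3.3 → 11.8 kJ/mol.
F at 120° (eclipsed): NH2(0°)/iPr(0°) eclipsed 15.2; Et(120°)/F(120°) eclipsed 8.2; H(240°)/SH(240°) eclipsed 5.8 → 29.2 kJ/mol.
F at 180° (staggered): NH2(0°)/SH(300°) gauche 2.8; NH2(0°)/iPr(60°) gauche 4.1; Et(120°)/F(180°) gauche 2.5; Et(120°)/iPr(60°) gauche 5.9 → 15.3 kJ/mol.
F at 240° (eclipsed): NH2(0°)/SH(0°) eclipsed 9.8; Et(120°)/iPr(120°) eclipsed 17.8; H(240°)/F(240°) eclipsed 5.6 → 33.2 kJ/mol.
F at 300° (staggered): NH2(0°)/F(300°) gauche 1.9; NH2(0°)/SH(60°) gauche 2.8; Et(120°)/SH(60°) gauche 3.3; Et(120°)/iPr(180°) gauche 5.9 → 13.9 kJ/mol.
Max at 240° (33.2 kJ/mol), min at 60° (11.8 kJ/mol); barrier = 21.4 kJ/mol.

21.4 kJ/mol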